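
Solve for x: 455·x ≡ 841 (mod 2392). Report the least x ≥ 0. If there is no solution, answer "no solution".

no solution

gcd(455, 2392):
2392 = 5×455 + 117
455 = 3×117 + 104
117 = 1×104 + 13
104 = 8×13 + 0
gcd = 13, but 13 ∤ 841, so the congruence has no solution.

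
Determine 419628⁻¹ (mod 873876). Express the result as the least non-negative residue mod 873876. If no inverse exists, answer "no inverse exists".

no inverse exists

Compute gcd(419628, 873876):
873876 = 2*419628 + 34620
419628 = 12*34620 + 4188
34620 = 8*4188 + 1116
4188 = 3*1116 + 840
1116 = 1*840 + 276
840 = 3*276 + 12
276 = 23*12 + 0
The gcd is 12, not 1, hence no inverse exists.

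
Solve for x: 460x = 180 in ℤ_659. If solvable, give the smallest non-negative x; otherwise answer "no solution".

115

First find gcd(460, 659):
659 = 1·460 + 199
460 = 2·199 + 62
199 = 3·62 + 13
62 = 4·13 + 10
13 = 1·10 + 3
10 = 3·3 + 1
3 = 3·1 + 0
gcd = 1, so a unique solution mod 659 exists.
Back-substitute for the Bézout coefficients:
1 = 10 − 3·3
1 = −3·13 + 4·10
1 = 4·62 − 19·13
1 = −19·199 + 61·62
1 = 61·460 − 141·199
1 = −141·659 + 202·460
So 460·(202) ≡ 1 (mod 659), giving 460⁻¹ ≡ 202.
x ≡ 460⁻¹·180 ≡ 202·180 ≡ 115 (mod 659).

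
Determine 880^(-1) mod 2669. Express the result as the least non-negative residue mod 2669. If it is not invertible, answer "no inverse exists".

276

Run Euclid on (2669, 880):
2669 = 3*880 + 29
880 = 30*29 + 10
29 = 2*10 + 9
10 = 1*9 + 1
9 = 9*1 + 0
gcd = 1, so the inverse exists. Back-substitute:
1 = 10 − 9
1 = −29 + 3·10
1 = 3·880 − 91·29
1 = −91·2669 + 276·880
So 880·276 ≡ 1 (mod 2669).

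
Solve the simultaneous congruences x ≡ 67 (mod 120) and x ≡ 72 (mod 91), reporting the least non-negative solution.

2347

Write x = 67 + 120·k. Then 120·k ≡ 72 − 67 ≡ 5 (mod 91).
Need 120⁻¹ mod 91. Extended Euclid on (91, 29):
91 = 3·29 + 4
29 = 7·4 + 1
4 = 4·1 + 0
Back-substitute:
1 = 29 − 7·4
1 = −7·91 + 22·29
120⁻¹ ≡ 22 (mod 91), so k ≡ 22·5 ≡ 19 (mod 91).
x = 67 + 120·19 = 2347.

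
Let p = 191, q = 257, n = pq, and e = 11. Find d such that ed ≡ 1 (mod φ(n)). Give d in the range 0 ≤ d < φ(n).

φ(n) = (p−1)(q−1) = 190·256 = 48640.
Need d with 11·d ≡ 1 (mod 48640). Apply the extended Euclidean algorithm:
48640 = 4421·11 + 9
11 = 1·9 + 2
9 = 4·2 + 1
2 = 2·1 + 0
Back-substitute:
1 = 9 − 4·2
1 = −4·11 + 5·9
1 = 5·48640 − 22109·11
So 11·(-22109) ≡ 1 (mod 48640), hence d ≡ -22109 ≡ 26531 (mod 48640).

26531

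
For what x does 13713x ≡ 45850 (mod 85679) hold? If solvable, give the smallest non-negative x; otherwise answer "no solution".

First find gcd(13713, 85679):
85679 = 6*13713 + 3401
13713 = 4*3401 + 109
3401 = 31*109 + 22
109 = 4*22 + 21
22 = 1*21 + 1
21 = 21*1 + 0
gcd = 1, so a unique solution mod 85679 exists.
Back-substitute for the Bézout coefficients:
1 = 22 − 21
1 = −109 + 5·22
1 = 5·3401 − 156·109
1 = −156·13713 + 629·3401
1 = 629·85679 − 3930·13713
So 13713·(-3930) ≡ 1 (mod 85679), giving 13713⁻¹ ≡ 81749.
x ≡ 13713⁻¹·45850 ≡ 81749·45850 ≡ 78116 (mod 85679).

78116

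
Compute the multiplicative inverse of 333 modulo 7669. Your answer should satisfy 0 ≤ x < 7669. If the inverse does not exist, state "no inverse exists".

5366

Run Euclid on (7669, 333):
7669 = 23·333 + 10
333 = 33·10 + 3
10 = 3·3 + 1
3 = 3·1 + 0
Since gcd(333, 7669) = 1, back-substitute to write 1 as a combination:
1 = 10 − 3·3
1 = −3·333 + 100·10
1 = 100·7669 − 2303·333
Hence 333⁻¹ ≡ -2303 ≡ 5366 (mod 7669).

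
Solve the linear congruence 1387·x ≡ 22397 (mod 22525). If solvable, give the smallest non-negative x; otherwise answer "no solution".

First find gcd(1387, 22525):
22525 = 16×1387 + 333
1387 = 4×333 + 55
333 = 6×55 + 3
55 = 18×3 + 1
3 = 3×1 + 0
gcd = 1, so a unique solution mod 22525 exists.
Back-substitute for the Bézout coefficients:
1 = 55 − 18·3
1 = −18·333 + 109·55
1 = 109·1387 − 454·333
1 = −454·22525 + 7373·1387
So 1387·(7373) ≡ 1 (mod 22525), giving 1387⁻¹ ≡ 7373.
x ≡ 1387⁻¹·22397 ≡ 7373·22397 ≡ 2306 (mod 22525).

2306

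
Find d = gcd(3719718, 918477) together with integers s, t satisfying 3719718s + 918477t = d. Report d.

Repeated division:
3719718 = 4·918477 + 45810
918477 = 20·45810 + 2277
45810 = 20·2277 + 270
2277 = 8·270 + 117
270 = 2·117 + 36
117 = 3·36 + 9
36 = 4·9 + 0
gcd(3719718, 918477) = 9.
Back-substituting:
9 = 117 − 3·36
9 = −3·270 + 7·117
9 = 7·2277 − 59·270
9 = −59·45810 + 1187·2277
9 = 1187·918477 − 23799·45810
9 = −23799·3719718 + 96383·918477
So 9 = (-23799)·3719718 + (96383)·918477.

9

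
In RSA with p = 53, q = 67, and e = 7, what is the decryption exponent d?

1471

φ(n) = (p−1)(q−1) = 52·66 = 3432.
Need d with 7·d ≡ 1 (mod 3432). Apply the extended Euclidean algorithm:
3432 = 490*7 + 2
7 = 3*2 + 1
2 = 2*1 + 0
Back-substitute:
1 = 7 − 3·2
1 = −3·3432 + 1471·7
So 7·1471 ≡ 1 (mod 3432), hence d = 1471.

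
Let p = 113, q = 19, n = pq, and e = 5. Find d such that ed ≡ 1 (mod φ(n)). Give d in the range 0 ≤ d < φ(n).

φ(n) = (p−1)(q−1) = 112·18 = 2016.
Need d with 5·d ≡ 1 (mod 2016). Apply the extended Euclidean algorithm:
2016 = 403*5 + 1
5 = 5*1 + 0
Back-substitute:
1 = 2016 − 403·5
So 5·(-403) ≡ 1 (mod 2016), hence d ≡ -403 ≡ 1613 (mod 2016).

1613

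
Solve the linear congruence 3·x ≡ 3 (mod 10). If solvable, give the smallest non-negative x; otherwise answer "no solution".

First find gcd(3, 10):
10 = 3×3 + 1
3 = 3×1 + 0
gcd = 1, so a unique solution mod 10 exists.
Back-substitute for the Bézout coefficients:
1 = 10 − 3·3
So 3·(-3) ≡ 1 (mod 10), giving 3⁻¹ ≡ 7.
x ≡ 3⁻¹·3 ≡ 7·3 ≡ 1 (mod 10).

1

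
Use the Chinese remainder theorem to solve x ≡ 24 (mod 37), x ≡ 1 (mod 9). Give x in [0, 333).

172

Write x = 24 + 37·k. Then 37·k ≡ 1 − 24 ≡ 4 (mod 9).
Need 37⁻¹ mod 9. Extended Euclid on (9, 1):
9 = 9·1 + 0
37⁻¹ ≡ 1 (mod 9), so k ≡ 1·4 ≡ 4 (mod 9).
x = 24 + 37·4 = 172.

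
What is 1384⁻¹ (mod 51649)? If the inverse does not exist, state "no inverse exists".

gcd(51649, 1384) by repeated division:
51649 = 37·1384 + 441
1384 = 3·441 + 61
441 = 7·61 + 14
61 = 4·14 + 5
14 = 2·5 + 4
5 = 1·4 + 1
4 = 4·1 + 0
The gcd is 1. Working backward:
1 = 5 − 4
1 = −14 + 3·5
1 = 3·61 − 13·14
1 = −13·441 + 94·61
1 = 94·1384 − 295·441
1 = −295·51649 + 11009·1384
So 1384·11009 ≡ 1 (mod 51649).

11009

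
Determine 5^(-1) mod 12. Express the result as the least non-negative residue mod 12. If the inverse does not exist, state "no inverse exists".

5

gcd(12, 5) by repeated division:
12 = 2*5 + 2
5 = 2*2 + 1
2 = 2*1 + 0
The gcd is 1. Working backward:
1 = 5 − 2·2
1 = −2·12 + 5·5
So 5·5 ≡ 1 (mod 12).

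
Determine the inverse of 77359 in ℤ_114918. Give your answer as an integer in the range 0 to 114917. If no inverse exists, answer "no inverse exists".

Run Euclid on (114918, 77359):
114918 = 1×77359 + 37559
77359 = 2×37559 + 2241
37559 = 16×2241 + 1703
2241 = 1×1703 + 538
1703 = 3×538 + 89
538 = 6×89 + 4
89 = 22×4 + 1
4 = 4×1 + 0
The gcd is 1. Working backward:
1 = 89 − 22·4
1 = −22·538 + 133·89
1 = 133·1703 − 421·538
1 = −421·2241 + 554·1703
1 = 554·37559 − 9285·2241
1 = −9285·77359 + 19124·37559
1 = 19124·114918 − 28409·77359
So 77359·(-28409) ≡ 1 (mod 114918), and -28409 ≡ 86509 (mod 114918).

86509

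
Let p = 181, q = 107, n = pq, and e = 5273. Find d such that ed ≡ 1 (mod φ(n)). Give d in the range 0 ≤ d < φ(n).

7577

φ(n) = (p−1)(q−1) = 180·106 = 19080.
Need d with 5273·d ≡ 1 (mod 19080). Apply the extended Euclidean algorithm:
19080 = 3×5273 + 3261
5273 = 1×3261 + 2012
3261 = 1×2012 + 1249
2012 = 1×1249 + 763
1249 = 1×763 + 486
763 = 1×486 + 277
486 = 1×277 + 209
277 = 1×209 + 68
209 = 3×68 + 5
68 = 13×5 + 3
5 = 1×3 + 2
3 = 1×2 + 1
2 = 2×1 + 0
Back-substitute:
1 = 3 − 2
1 = −5 + 2·3
1 = 2·68 − 27·5
1 = −27·209 + 83·68
1 = 83·277 − 110·209
1 = −110·486 + 193·277
1 = 193·763 − 303·486
1 = −303·1249 + 496·763
1 = 496·2012 − 799·1249
1 = −799·3261 + 1295·2012
1 = 1295·5273 − 2094·3261
1 = −2094·19080 + 7577·5273
So 5273·7577 ≡ 1 (mod 19080), hence d = 7577.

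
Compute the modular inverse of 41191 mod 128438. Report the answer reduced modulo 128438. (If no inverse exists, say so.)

Extended Euclidean algorithm:
128438 = 3*41191 + 4865
41191 = 8*4865 + 2271
4865 = 2*2271 + 323
2271 = 7*323 + 10
323 = 32*10 + 3
10 = 3*3 + 1
3 = 3*1 + 0
gcd = 1, so the inverse exists. Back-substitute:
1 = 10 − 3·3
1 = −3·323 + 97·10
1 = 97·2271 − 682·323
1 = −682·4865 + 1461·2271
1 = 1461·41191 − 12370·4865
1 = −12370·128438 + 38571·41191
So 41191·38571 ≡ 1 (mod 128438).

38571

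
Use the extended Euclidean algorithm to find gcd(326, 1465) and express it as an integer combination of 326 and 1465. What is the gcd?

1

Repeated division:
1465 = 4*326 + 161
326 = 2*161 + 4
161 = 40*4 + 1
4 = 4*1 + 0
gcd(326, 1465) = 1.
Express as a combination:
1 = 161 − 40·4
1 = −40·326 + 81·161
1 = 81·1465 − 364·326
So 1 = (81)·1465 + (-364)·326.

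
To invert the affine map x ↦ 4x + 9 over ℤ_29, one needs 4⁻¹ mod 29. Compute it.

22

Apply the Euclidean algorithm to 29 and 4:
29 = 7*4 + 1
4 = 4*1 + 0
Since gcd(4, 29) = 1, back-substitute to write 1 as a combination:
1 = 29 − 7·4
Hence 4⁻¹ ≡ -7 ≡ 22 (mod 29).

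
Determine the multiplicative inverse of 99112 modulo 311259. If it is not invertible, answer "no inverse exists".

no inverse exists

Euclidean algorithm on 311259, 99112:
311259 = 3*99112 + 13923
99112 = 7*13923 + 1651
13923 = 8*1651 + 715
1651 = 2*715 + 221
715 = 3*221 + 52
221 = 4*52 + 13
52 = 4*13 + 0
gcd(99112, 311259) = 13 ≠ 1, so 99112 has no multiplicative inverse modulo 311259.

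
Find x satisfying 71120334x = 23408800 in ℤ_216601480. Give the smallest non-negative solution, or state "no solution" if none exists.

27067560

First find gcd(71120334, 216601480):
216601480 = 3×71120334 + 3240478
71120334 = 21×3240478 + 3070296
3240478 = 1×3070296 + 170182
3070296 = 18×170182 + 7020
170182 = 24×7020 + 1702
7020 = 4×1702 + 212
1702 = 8×212 + 6
212 = 35×6 + 2
6 = 3×2 + 0
gcd = 2 and 2 | 23408800, so solutions exist. Divide through by 2: 35560167x ≡ 11704400 (mod 108300740).
Now find 35560167⁻¹ mod 108300740:
108300740 = 3×35560167 + 1620239
35560167 = 21×1620239 + 1535148
1620239 = 1×1535148 + 85091
1535148 = 18×85091 + 3510
85091 = 24×3510 + 851
3510 = 4×851 + 106
851 = 8×106 + 3
106 = 35×3 + 1
3 = 3×1 + 0
Back-substitute:
1 = 106 − 35·3
1 = −35·851 + 281·106
1 = 281·3510 − 1159·851
1 = −1159·85091 + 28097·3510
1 = 28097·1535148 − 506905·85091
1 = −506905·1620239 + 535002·1535148
1 = 535002·35560167 − 11741947·1620239
1 = −11741947·108300740 + 35760843·35560167
So 35560167⁻¹ ≡ 35760843 (mod 108300740).
Then x ≡ 35760843·11704400 ≡ 27067560 (mod 108300740); the smallest non-negative solution is x = 27067560.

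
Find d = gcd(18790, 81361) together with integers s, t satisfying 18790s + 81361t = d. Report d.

Repeated division:
81361 = 4*18790 + 6201
18790 = 3*6201 + 187
6201 = 33*187 + 30
187 = 6*30 + 7
30 = 4*7 + 2
7 = 3*2 + 1
2 = 2*1 + 0
gcd(18790, 81361) = 1.
Express as a combination:
1 = 7 − 3·2
1 = −3·30 + 13·7
1 = 13·187 − 81·30
1 = −81·6201 + 2686·187
1 = 2686·18790 − 8139·6201
1 = −8139·81361 + 35242·18790
So 1 = (-8139)·81361 + (35242)·18790.

1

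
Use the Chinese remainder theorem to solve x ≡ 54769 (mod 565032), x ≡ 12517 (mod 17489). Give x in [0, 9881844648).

4554777721

Write x = 54769 + 565032·k. Then 565032·k ≡ 12517 − 54769 ≡ 10215 (mod 17489).
Need 565032⁻¹ mod 17489. Extended Euclid on (17489, 5384):
17489 = 3*5384 + 1337
5384 = 4*1337 + 36
1337 = 37*36 + 5
36 = 7*5 + 1
5 = 5*1 + 0
Back-substitute:
1 = 36 − 7·5
1 = −7·1337 + 260·36
1 = 260·5384 − 1047·1337
1 = −1047·17489 + 3401·5384
565032⁻¹ ≡ 3401 (mod 17489), so k ≡ 3401·10215 ≡ 8061 (mod 17489).
x = 54769 + 565032·8061 = 4554777721.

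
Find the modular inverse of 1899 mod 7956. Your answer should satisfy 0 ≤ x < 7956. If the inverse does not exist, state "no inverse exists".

no inverse exists

Compute gcd(1899, 7956):
7956 = 4·1899 + 360
1899 = 5·360 + 99
360 = 3·99 + 63
99 = 1·63 + 36
63 = 1·36 + 27
36 = 1·27 + 9
27 = 3·9 + 0
Since gcd = 9 > 1, 1899 is not a unit mod 7956.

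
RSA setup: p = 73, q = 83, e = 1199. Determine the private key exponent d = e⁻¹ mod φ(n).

1103

φ(n) = (p−1)(q−1) = 72·82 = 5904.
Need d with 1199·d ≡ 1 (mod 5904). Apply the extended Euclidean algorithm:
5904 = 4×1199 + 1108
1199 = 1×1108 + 91
1108 = 12×91 + 16
91 = 5×16 + 11
16 = 1×11 + 5
11 = 2×5 + 1
5 = 5×1 + 0
Back-substitute:
1 = 11 − 2·5
1 = −2·16 + 3·11
1 = 3·91 − 17·16
1 = −17·1108 + 207·91
1 = 207·1199 − 224·1108
1 = −224·5904 + 1103·1199
So 1199·1103 ≡ 1 (mod 5904), hence d = 1103.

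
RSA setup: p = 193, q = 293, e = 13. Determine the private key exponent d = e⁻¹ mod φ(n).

φ(n) = (p−1)(q−1) = 192·292 = 56064.
Need d with 13·d ≡ 1 (mod 56064). Apply the extended Euclidean algorithm:
56064 = 4312×13 + 8
13 = 1×8 + 5
8 = 1×5 + 3
5 = 1×3 + 2
3 = 1×2 + 1
2 = 2×1 + 0
Back-substitute:
1 = 3 − 2
1 = −5 + 2·3
1 = 2·8 − 3·5
1 = −3·13 + 5·8
1 = 5·56064 − 21563·13
So 13·(-21563) ≡ 1 (mod 56064), hence d ≡ -21563 ≡ 34501 (mod 56064).

34501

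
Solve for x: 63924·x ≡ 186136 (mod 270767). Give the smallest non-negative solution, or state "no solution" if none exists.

no solution

gcd(63924, 270767):
270767 = 4×63924 + 15071
63924 = 4×15071 + 3640
15071 = 4×3640 + 511
3640 = 7×511 + 63
511 = 8×63 + 7
63 = 9×7 + 0
gcd = 7, but 7 ∤ 186136, so the congruence has no solution.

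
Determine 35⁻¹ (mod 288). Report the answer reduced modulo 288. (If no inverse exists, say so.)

Run Euclid on (288, 35):
288 = 8·35 + 8
35 = 4·8 + 3
8 = 2·3 + 2
3 = 1·2 + 1
2 = 2·1 + 0
Since gcd(35, 288) = 1, back-substitute to write 1 as a combination:
1 = 3 − 2
1 = −8 + 3·3
1 = 3·35 − 13·8
1 = −13·288 + 107·35
So 35·107 ≡ 1 (mod 288).

107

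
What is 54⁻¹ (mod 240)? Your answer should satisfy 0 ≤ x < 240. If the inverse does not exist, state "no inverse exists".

Euclidean algorithm on 240, 54:
240 = 4*54 + 24
54 = 2*24 + 6
24 = 4*6 + 0
Since gcd = 6 > 1, 54 is not a unit mod 240.

no inverse exists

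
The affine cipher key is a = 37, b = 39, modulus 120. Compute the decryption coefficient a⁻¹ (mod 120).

13

Run Euclid on (120, 37):
120 = 3*37 + 9
37 = 4*9 + 1
9 = 9*1 + 0
gcd = 1, so the inverse exists. Back-substitute:
1 = 37 − 4·9
1 = −4·120 + 13·37
So 37·13 ≡ 1 (mod 120).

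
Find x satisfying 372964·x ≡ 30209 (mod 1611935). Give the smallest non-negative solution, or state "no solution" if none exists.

122506

First find gcd(372964, 1611935):
1611935 = 4×372964 + 120079
372964 = 3×120079 + 12727
120079 = 9×12727 + 5536
12727 = 2×5536 + 1655
5536 = 3×1655 + 571
1655 = 2×571 + 513
571 = 1×513 + 58
513 = 8×58 + 49
58 = 1×49 + 9
49 = 5×9 + 4
9 = 2×4 + 1
4 = 4×1 + 0
gcd = 1, so a unique solution mod 1611935 exists.
Back-substitute for the Bézout coefficients:
1 = 9 − 2·4
1 = −2·49 + 11·9
1 = 11·58 − 13·49
1 = −13·513 + 115·58
1 = 115·571 − 128·513
1 = −128·1655 + 371·571
1 = 371·5536 − 1241·1655
1 = −1241·12727 + 2853·5536
1 = 2853·120079 − 26918·12727
1 = −26918·372964 + 83607·120079
1 = 83607·1611935 − 361346·372964
So 372964·(-361346) ≡ 1 (mod 1611935), giving 372964⁻¹ ≡ 1250589.
x ≡ 372964⁻¹·30209 ≡ 1250589·30209 ≡ 122506 (mod 1611935).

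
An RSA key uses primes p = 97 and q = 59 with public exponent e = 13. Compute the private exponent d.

φ(n) = (p−1)(q−1) = 96·58 = 5568.
Need d with 13·d ≡ 1 (mod 5568). Apply the extended Euclidean algorithm:
5568 = 428·13 + 4
13 = 3·4 + 1
4 = 4·1 + 0
Back-substitute:
1 = 13 − 3·4
1 = −3·5568 + 1285·13
So 13·1285 ≡ 1 (mod 5568), hence d = 1285.

1285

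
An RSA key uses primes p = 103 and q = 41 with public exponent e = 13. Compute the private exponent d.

2197

φ(n) = (p−1)(q−1) = 102·40 = 4080.
Need d with 13·d ≡ 1 (mod 4080). Apply the extended Euclidean algorithm:
4080 = 313·13 + 11
13 = 1·11 + 2
11 = 5·2 + 1
2 = 2·1 + 0
Back-substitute:
1 = 11 − 5·2
1 = −5·13 + 6·11
1 = 6·4080 − 1883·13
So 13·(-1883) ≡ 1 (mod 4080), hence d ≡ -1883 ≡ 2197 (mod 4080).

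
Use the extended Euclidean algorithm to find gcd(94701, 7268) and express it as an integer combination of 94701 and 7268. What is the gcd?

Repeated division:
94701 = 13×7268 + 217
7268 = 33×217 + 107
217 = 2×107 + 3
107 = 35×3 + 2
3 = 1×2 + 1
2 = 2×1 + 0
gcd(94701, 7268) = 1.
Express as a combination:
1 = 3 − 2
1 = −107 + 36·3
1 = 36·217 − 73·107
1 = −73·7268 + 2445·217
1 = 2445·94701 − 31858·7268
So 1 = (2445)·94701 + (-31858)·7268.

1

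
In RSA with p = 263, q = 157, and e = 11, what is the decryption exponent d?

φ(n) = (p−1)(q−1) = 262·156 = 40872.
Need d with 11·d ≡ 1 (mod 40872). Apply the extended Euclidean algorithm:
40872 = 3715·11 + 7
11 = 1·7 + 4
7 = 1·4 + 3
4 = 1·3 + 1
3 = 3·1 + 0
Back-substitute:
1 = 4 − 3
1 = −7 + 2·4
1 = 2·11 − 3·7
1 = −3·40872 + 11147·11
So 11·11147 ≡ 1 (mod 40872), hence d = 11147.

11147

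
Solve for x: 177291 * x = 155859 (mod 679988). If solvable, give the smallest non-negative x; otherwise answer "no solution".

19389

First find gcd(177291, 679988):
679988 = 3×177291 + 148115
177291 = 1×148115 + 29176
148115 = 5×29176 + 2235
29176 = 13×2235 + 121
2235 = 18×121 + 57
121 = 2×57 + 7
57 = 8×7 + 1
7 = 7×1 + 0
gcd = 1, so a unique solution mod 679988 exists.
Back-substitute for the Bézout coefficients:
1 = 57 − 8·7
1 = −8·121 + 17·57
1 = 17·2235 − 314·121
1 = −314·29176 + 4099·2235
1 = 4099·148115 − 20809·29176
1 = −20809·177291 + 24908·148115
1 = 24908·679988 − 95533·177291
So 177291·(-95533) ≡ 1 (mod 679988), giving 177291⁻¹ ≡ 584455.
x ≡ 177291⁻¹·155859 ≡ 584455·155859 ≡ 19389 (mod 679988).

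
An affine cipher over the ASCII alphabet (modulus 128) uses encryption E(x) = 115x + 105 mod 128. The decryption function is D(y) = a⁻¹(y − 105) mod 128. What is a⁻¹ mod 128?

Apply the Euclidean algorithm to 128 and 115:
128 = 1·115 + 13
115 = 8·13 + 11
13 = 1·11 + 2
11 = 5·2 + 1
2 = 2·1 + 0
gcd = 1, so the inverse exists. Back-substitute:
1 = 11 − 5·2
1 = −5·13 + 6·11
1 = 6·115 − 53·13
1 = −53·128 + 59·115
So 115·59 ≡ 1 (mod 128).

59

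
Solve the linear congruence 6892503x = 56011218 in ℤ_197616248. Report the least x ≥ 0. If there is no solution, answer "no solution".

130990838

First find gcd(6892503, 197616248):
197616248 = 28×6892503 + 4626164
6892503 = 1×4626164 + 2266339
4626164 = 2×2266339 + 93486
2266339 = 24×93486 + 22675
93486 = 4×22675 + 2786
22675 = 8×2786 + 387
2786 = 7×387 + 77
387 = 5×77 + 2
77 = 38×2 + 1
2 = 2×1 + 0
gcd = 1, so a unique solution mod 197616248 exists.
Back-substitute for the Bézout coefficients:
1 = 77 − 38·2
1 = −38·387 + 191·77
1 = 191·2786 − 1375·387
1 = −1375·22675 + 11191·2786
1 = 11191·93486 − 46139·22675
1 = −46139·2266339 + 1118527·93486
1 = 1118527·4626164 − 2283193·2266339
1 = −2283193·6892503 + 3401720·4626164
1 = 3401720·197616248 − 97531353·6892503
So 6892503·(-97531353) ≡ 1 (mod 197616248), giving 6892503⁻¹ ≡ 100084895.
x ≡ 6892503⁻¹·56011218 ≡ 100084895·56011218 ≡ 130990838 (mod 197616248).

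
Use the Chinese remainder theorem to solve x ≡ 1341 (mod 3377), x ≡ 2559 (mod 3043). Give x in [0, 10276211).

8443841

Write x = 1341 + 3377·k. Then 3377·k ≡ 2559 − 1341 ≡ 1218 (mod 3043).
Need 3377⁻¹ mod 3043. Extended Euclid on (3043, 334):
3043 = 9×334 + 37
334 = 9×37 + 1
37 = 37×1 + 0
Back-substitute:
1 = 334 − 9·37
1 = −9·3043 + 82·334
3377⁻¹ ≡ 82 (mod 3043), so k ≡ 82·1218 ≡ 2500 (mod 3043).
x = 1341 + 3377·2500 = 8443841.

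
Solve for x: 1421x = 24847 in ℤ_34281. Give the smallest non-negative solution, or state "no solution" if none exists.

First find gcd(1421, 34281):
34281 = 24*1421 + 177
1421 = 8*177 + 5
177 = 35*5 + 2
5 = 2*2 + 1
2 = 2*1 + 0
gcd = 1, so a unique solution mod 34281 exists.
Back-substitute for the Bézout coefficients:
1 = 5 − 2·2
1 = −2·177 + 71·5
1 = 71·1421 − 570·177
1 = −570·34281 + 13751·1421
So 1421·(13751) ≡ 1 (mod 34281), giving 1421⁻¹ ≡ 13751.
x ≡ 1421⁻¹·24847 ≡ 13751·24847 ≡ 26651 (mod 34281).

26651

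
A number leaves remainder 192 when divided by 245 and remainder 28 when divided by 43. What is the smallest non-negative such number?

Write x = 192 + 245·k. Then 245·k ≡ 28 − 192 ≡ 8 (mod 43).
Need 245⁻¹ mod 43. Extended Euclid on (43, 30):
43 = 1·30 + 13
30 = 2·13 + 4
13 = 3·4 + 1
4 = 4·1 + 0
Back-substitute:
1 = 13 − 3·4
1 = −3·30 + 7·13
1 = 7·43 − 10·30
245⁻¹ ≡ 33 (mod 43), so k ≡ 33·8 ≡ 6 (mod 43).
x = 192 + 245·6 = 1662.

1662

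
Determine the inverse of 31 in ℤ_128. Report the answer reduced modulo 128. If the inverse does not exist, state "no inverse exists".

95

Extended Euclidean algorithm:
128 = 4×31 + 4
31 = 7×4 + 3
4 = 1×3 + 1
3 = 3×1 + 0
Since gcd(31, 128) = 1, back-substitute to write 1 as a combination:
1 = 4 − 3
1 = −31 + 8·4
1 = 8·128 − 33·31
Thus 31·(-33) ≡ 1 (mod 128); reducing, -33 mod 128 = 95.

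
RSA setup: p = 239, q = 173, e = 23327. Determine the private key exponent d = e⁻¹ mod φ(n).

8727

φ(n) = (p−1)(q−1) = 238·172 = 40936.
Need d with 23327·d ≡ 1 (mod 40936). Apply the extended Euclidean algorithm:
40936 = 1·23327 + 17609
23327 = 1·17609 + 5718
17609 = 3·5718 + 455
5718 = 12·455 + 258
455 = 1·258 + 197
258 = 1·197 + 61
197 = 3·61 + 14
61 = 4·14 + 5
14 = 2·5 + 4
5 = 1·4 + 1
4 = 4·1 + 0
Back-substitute:
1 = 5 − 4
1 = −14 + 3·5
1 = 3·61 − 13·14
1 = −13·197 + 42·61
1 = 42·258 − 55·197
1 = −55·455 + 97·258
1 = 97·5718 − 1219·455
1 = −1219·17609 + 3754·5718
1 = 3754·23327 − 4973·17609
1 = −4973·40936 + 8727·23327
So 23327·8727 ≡ 1 (mod 40936), hence d = 8727.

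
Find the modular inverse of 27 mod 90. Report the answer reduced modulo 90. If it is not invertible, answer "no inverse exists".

no inverse exists

Euclidean algorithm on 90, 27:
90 = 3×27 + 9
27 = 3×9 + 0
gcd(27, 90) = 9 ≠ 1, so 27 has no multiplicative inverse modulo 90.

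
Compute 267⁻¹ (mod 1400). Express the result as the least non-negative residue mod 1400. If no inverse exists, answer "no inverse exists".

Extended Euclidean algorithm:
1400 = 5·267 + 65
267 = 4·65 + 7
65 = 9·7 + 2
7 = 3·2 + 1
2 = 2·1 + 0
Since gcd(267, 1400) = 1, back-substitute to write 1 as a combination:
1 = 7 − 3·2
1 = −3·65 + 28·7
1 = 28·267 − 115·65
1 = −115·1400 + 603·267
So 267·603 ≡ 1 (mod 1400).

603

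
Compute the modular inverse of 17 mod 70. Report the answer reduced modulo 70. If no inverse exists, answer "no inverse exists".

Run Euclid on (70, 17):
70 = 4·17 + 2
17 = 8·2 + 1
2 = 2·1 + 0
The gcd is 1. Working backward:
1 = 17 − 8·2
1 = −8·70 + 33·17
So 17·33 ≡ 1 (mod 70).

33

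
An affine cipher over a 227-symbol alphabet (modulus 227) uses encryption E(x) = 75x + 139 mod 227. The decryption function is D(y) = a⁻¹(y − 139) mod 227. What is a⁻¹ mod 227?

112

gcd(227, 75) by repeated division:
227 = 3×75 + 2
75 = 37×2 + 1
2 = 2×1 + 0
The gcd is 1. Working backward:
1 = 75 − 37·2
1 = −37·227 + 112·75
So 75·112 ≡ 1 (mod 227).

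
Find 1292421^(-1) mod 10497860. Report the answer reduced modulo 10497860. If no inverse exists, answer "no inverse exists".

1128461

Extended Euclidean algorithm:
10497860 = 8×1292421 + 158492
1292421 = 8×158492 + 24485
158492 = 6×24485 + 11582
24485 = 2×11582 + 1321
11582 = 8×1321 + 1014
1321 = 1×1014 + 307
1014 = 3×307 + 93
307 = 3×93 + 28
93 = 3×28 + 9
28 = 3×9 + 1
9 = 9×1 + 0
Since gcd(1292421, 10497860) = 1, back-substitute to write 1 as a combination:
1 = 28 − 3·9
1 = −3·93 + 10·28
1 = 10·307 − 33·93
1 = −33·1014 + 109·307
1 = 109·1321 − 142·1014
1 = −142·11582 + 1245·1321
1 = 1245·24485 − 2632·11582
1 = −2632·158492 + 17037·24485
1 = 17037·1292421 − 138928·158492
1 = −138928·10497860 + 1128461·1292421
So 1292421·1128461 ≡ 1 (mod 10497860).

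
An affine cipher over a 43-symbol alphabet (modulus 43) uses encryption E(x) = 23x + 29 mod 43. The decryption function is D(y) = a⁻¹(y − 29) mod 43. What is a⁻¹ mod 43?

15

Apply the Euclidean algorithm to 43 and 23:
43 = 1×23 + 20
23 = 1×20 + 3
20 = 6×3 + 2
3 = 1×2 + 1
2 = 2×1 + 0
The gcd is 1. Working backward:
1 = 3 − 2
1 = −20 + 7·3
1 = 7·23 − 8·20
1 = −8·43 + 15·23
So 23·15 ≡ 1 (mod 43).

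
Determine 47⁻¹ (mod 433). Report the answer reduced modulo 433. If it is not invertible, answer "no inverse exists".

gcd(433, 47) by repeated division:
433 = 9·47 + 10
47 = 4·10 + 7
10 = 1·7 + 3
7 = 2·3 + 1
3 = 3·1 + 0
gcd = 1, so the inverse exists. Back-substitute:
1 = 7 − 2·3
1 = −2·10 + 3·7
1 = 3·47 − 14·10
1 = −14·433 + 129·47
So 47·129 ≡ 1 (mod 433).

129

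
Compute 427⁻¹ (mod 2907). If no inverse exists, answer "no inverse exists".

1879

Apply the Euclidean algorithm to 2907 and 427:
2907 = 6×427 + 345
427 = 1×345 + 82
345 = 4×82 + 17
82 = 4×17 + 14
17 = 1×14 + 3
14 = 4×3 + 2
3 = 1×2 + 1
2 = 2×1 + 0
gcd = 1, so the inverse exists. Back-substitute:
1 = 3 − 2
1 = −14 + 5·3
1 = 5·17 − 6·14
1 = −6·82 + 29·17
1 = 29·345 − 122·82
1 = −122·427 + 151·345
1 = 151·2907 − 1028·427
Thus 427·(-1028) ≡ 1 (mod 2907); reducing, -1028 mod 2907 = 1879.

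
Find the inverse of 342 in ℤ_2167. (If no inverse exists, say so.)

Extended Euclidean algorithm:
2167 = 6*342 + 115
342 = 2*115 + 112
115 = 1*112 + 3
112 = 37*3 + 1
3 = 3*1 + 0
The gcd is 1. Working backward:
1 = 112 − 37·3
1 = −37·115 + 38·112
1 = 38·342 − 113·115
1 = −113·2167 + 716·342
So 342·716 ≡ 1 (mod 2167).

716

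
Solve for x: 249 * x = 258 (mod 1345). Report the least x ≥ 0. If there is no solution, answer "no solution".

552

First find gcd(249, 1345):
1345 = 5×249 + 100
249 = 2×100 + 49
100 = 2×49 + 2
49 = 24×2 + 1
2 = 2×1 + 0
gcd = 1, so a unique solution mod 1345 exists.
Back-substitute for the Bézout coefficients:
1 = 49 − 24·2
1 = −24·100 + 49·49
1 = 49·249 − 122·100
1 = −122·1345 + 659·249
So 249·(659) ≡ 1 (mod 1345), giving 249⁻¹ ≡ 659.
x ≡ 249⁻¹·258 ≡ 659·258 ≡ 552 (mod 1345).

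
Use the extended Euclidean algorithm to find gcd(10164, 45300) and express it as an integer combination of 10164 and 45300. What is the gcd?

Repeated division:
45300 = 4·10164 + 4644
10164 = 2·4644 + 876
4644 = 5·876 + 264
876 = 3·264 + 84
264 = 3·84 + 12
84 = 7·12 + 0
gcd(10164, 45300) = 12.
Back-substituting:
12 = 264 − 3·84
12 = −3·876 + 10·264
12 = 10·4644 − 53·876
12 = −53·10164 + 116·4644
12 = 116·45300 − 517·10164
So 12 = (116)·45300 + (-517)·10164.

12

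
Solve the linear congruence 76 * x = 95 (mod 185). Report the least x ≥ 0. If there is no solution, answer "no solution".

140

First find gcd(76, 185):
185 = 2*76 + 33
76 = 2*33 + 10
33 = 3*10 + 3
10 = 3*3 + 1
3 = 3*1 + 0
gcd = 1, so a unique solution mod 185 exists.
Back-substitute for the Bézout coefficients:
1 = 10 − 3·3
1 = −3·33 + 10·10
1 = 10·76 − 23·33
1 = −23·185 + 56·76
So 76·(56) ≡ 1 (mod 185), giving 76⁻¹ ≡ 56.
x ≡ 76⁻¹·95 ≡ 56·95 ≡ 140 (mod 185).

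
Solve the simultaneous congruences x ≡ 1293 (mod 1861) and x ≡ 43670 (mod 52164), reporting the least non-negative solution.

10841618

Write x = 1293 + 1861·k. Then 1861·k ≡ 43670 − 1293 ≡ 42377 (mod 52164).
Need 1861⁻¹ mod 52164. Extended Euclid on (52164, 1861):
52164 = 28×1861 + 56
1861 = 33×56 + 13
56 = 4×13 + 4
13 = 3×4 + 1
4 = 4×1 + 0
Back-substitute:
1 = 13 − 3·4
1 = −3·56 + 13·13
1 = 13·1861 − 432·56
1 = −432·52164 + 12109·1861
1861⁻¹ ≡ 12109 (mod 52164), so k ≡ 12109·42377 ≡ 5825 (mod 52164).
x = 1293 + 1861·5825 = 10841618.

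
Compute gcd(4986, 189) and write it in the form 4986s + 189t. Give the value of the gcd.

Apply Euclid's algorithm to 4986 and 189:
4986 = 26*189 + 72
189 = 2*72 + 45
72 = 1*45 + 27
45 = 1*27 + 18
27 = 1*18 + 9
18 = 2*9 + 0
gcd(4986, 189) = 9.
Working backward:
9 = 27 − 18
9 = −45 + 2·27
9 = 2·72 − 3·45
9 = −3·189 + 8·72
9 = 8·4986 − 211·189
So 9 = (8)·4986 + (-211)·189.

9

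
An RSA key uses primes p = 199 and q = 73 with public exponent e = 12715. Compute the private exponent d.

6115

φ(n) = (p−1)(q−1) = 198·72 = 14256.
Need d with 12715·d ≡ 1 (mod 14256). Apply the extended Euclidean algorithm:
14256 = 1×12715 + 1541
12715 = 8×1541 + 387
1541 = 3×387 + 380
387 = 1×380 + 7
380 = 54×7 + 2
7 = 3×2 + 1
2 = 2×1 + 0
Back-substitute:
1 = 7 − 3·2
1 = −3·380 + 163·7
1 = 163·387 − 166·380
1 = −166·1541 + 661·387
1 = 661·12715 − 5454·1541
1 = −5454·14256 + 6115·12715
So 12715·6115 ≡ 1 (mod 14256), hence d = 6115.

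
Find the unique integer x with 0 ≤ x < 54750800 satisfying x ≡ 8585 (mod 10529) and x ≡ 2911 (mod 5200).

24162111

Write x = 8585 + 10529·k. Then 10529·k ≡ 2911 − 8585 ≡ 4726 (mod 5200).
Need 10529⁻¹ mod 5200. Extended Euclid on (5200, 129):
5200 = 40*129 + 40
129 = 3*40 + 9
40 = 4*9 + 4
9 = 2*4 + 1
4 = 4*1 + 0
Back-substitute:
1 = 9 − 2·4
1 = −2·40 + 9·9
1 = 9·129 − 29·40
1 = −29·5200 + 1169·129
10529⁻¹ ≡ 1169 (mod 5200), so k ≡ 1169·4726 ≡ 2294 (mod 5200).
x = 8585 + 10529·2294 = 24162111.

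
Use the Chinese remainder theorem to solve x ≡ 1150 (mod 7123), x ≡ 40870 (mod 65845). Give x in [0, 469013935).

Write x = 1150 + 7123·k. Then 7123·k ≡ 40870 − 1150 ≡ 39720 (mod 65845).
Need 7123⁻¹ mod 65845. Extended Euclid on (65845, 7123):
65845 = 9*7123 + 1738
7123 = 4*1738 + 171
1738 = 10*171 + 28
171 = 6*28 + 3
28 = 9*3 + 1
3 = 3*1 + 0
Back-substitute:
1 = 28 − 9·3
1 = −9·171 + 55·28
1 = 55·1738 − 559·171
1 = −559·7123 + 2291·1738
1 = 2291·65845 − 21178·7123
7123⁻¹ ≡ 44667 (mod 65845), so k ≡ 44667·39720 ≡ 45560 (mod 65845).
x = 1150 + 7123·45560 = 324525030.

324525030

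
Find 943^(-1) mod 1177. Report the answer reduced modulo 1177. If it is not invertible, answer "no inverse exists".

Apply the Euclidean algorithm to 1177 and 943:
1177 = 1×943 + 234
943 = 4×234 + 7
234 = 33×7 + 3
7 = 2×3 + 1
3 = 3×1 + 0
Since gcd(943, 1177) = 1, back-substitute to write 1 as a combination:
1 = 7 − 2·3
1 = −2·234 + 67·7
1 = 67·943 − 270·234
1 = −270·1177 + 337·943
So 943·337 ≡ 1 (mod 1177).

337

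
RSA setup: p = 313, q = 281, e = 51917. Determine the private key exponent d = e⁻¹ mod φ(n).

φ(n) = (p−1)(q−1) = 312·280 = 87360.
Need d with 51917·d ≡ 1 (mod 87360). Apply the extended Euclidean algorithm:
87360 = 1*51917 + 35443
51917 = 1*35443 + 16474
35443 = 2*16474 + 2495
16474 = 6*2495 + 1504
2495 = 1*1504 + 991
1504 = 1*991 + 513
991 = 1*513 + 478
513 = 1*478 + 35
478 = 13*35 + 23
35 = 1*23 + 12
23 = 1*12 + 11
12 = 1*11 + 1
11 = 11*1 + 0
Back-substitute:
1 = 12 − 11
1 = −23 + 2·12
1 = 2·35 − 3·23
1 = −3·478 + 41·35
1 = 41·513 − 44·478
1 = −44·991 + 85·513
1 = 85·1504 − 129·991
1 = −129·2495 + 214·1504
1 = 214·16474 − 1413·2495
1 = −1413·35443 + 3040·16474
1 = 3040·51917 − 4453·35443
1 = −4453·87360 + 7493·51917
So 51917·7493 ≡ 1 (mod 87360), hence d = 7493.

7493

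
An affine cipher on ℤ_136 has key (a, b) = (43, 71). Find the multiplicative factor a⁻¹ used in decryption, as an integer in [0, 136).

19

gcd(136, 43) by repeated division:
136 = 3×43 + 7
43 = 6×7 + 1
7 = 7×1 + 0
Since gcd(43, 136) = 1, back-substitute to write 1 as a combination:
1 = 43 − 6·7
1 = −6·136 + 19·43
So 43·19 ≡ 1 (mod 136).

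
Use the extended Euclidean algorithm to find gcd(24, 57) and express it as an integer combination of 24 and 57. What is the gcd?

Repeated division:
57 = 2×24 + 9
24 = 2×9 + 6
9 = 1×6 + 3
6 = 2×3 + 0
gcd(24, 57) = 3.
Express as a combination:
3 = 9 − 6
3 = −24 + 3·9
3 = 3·57 − 7·24
So 3 = (3)·57 + (-7)·24.

3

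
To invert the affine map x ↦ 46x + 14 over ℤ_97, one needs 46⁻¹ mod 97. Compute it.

gcd(97, 46) by repeated division:
97 = 2×46 + 5
46 = 9×5 + 1
5 = 5×1 + 0
The gcd is 1. Working backward:
1 = 46 − 9·5
1 = −9·97 + 19·46
So 46·19 ≡ 1 (mod 97).

19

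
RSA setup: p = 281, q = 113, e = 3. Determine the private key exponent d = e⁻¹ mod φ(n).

20907

φ(n) = (p−1)(q−1) = 280·112 = 31360.
Need d with 3·d ≡ 1 (mod 31360). Apply the extended Euclidean algorithm:
31360 = 10453*3 + 1
3 = 3*1 + 0
Back-substitute:
1 = 31360 − 10453·3
So 3·(-10453) ≡ 1 (mod 31360), hence d ≡ -10453 ≡ 20907 (mod 31360).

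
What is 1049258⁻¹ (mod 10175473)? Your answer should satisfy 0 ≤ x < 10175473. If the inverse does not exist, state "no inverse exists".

Euclidean algorithm on 10175473, 1049258:
10175473 = 9·1049258 + 732151
1049258 = 1·732151 + 317107
732151 = 2·317107 + 97937
317107 = 3·97937 + 23296
97937 = 4·23296 + 4753
23296 = 4·4753 + 4284
4753 = 1·4284 + 469
4284 = 9·469 + 63
469 = 7·63 + 28
63 = 2·28 + 7
28 = 4·7 + 0
Since gcd = 7 > 1, 1049258 is not a unit mod 10175473.

no inverse exists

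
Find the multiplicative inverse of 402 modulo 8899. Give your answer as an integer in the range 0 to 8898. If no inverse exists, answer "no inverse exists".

Apply the Euclidean algorithm to 8899 and 402:
8899 = 22·402 + 55
402 = 7·55 + 17
55 = 3·17 + 4
17 = 4·4 + 1
4 = 4·1 + 0
The gcd is 1. Working backward:
1 = 17 − 4·4
1 = −4·55 + 13·17
1 = 13·402 − 95·55
1 = −95·8899 + 2103·402
So 402·2103 ≡ 1 (mod 8899).

2103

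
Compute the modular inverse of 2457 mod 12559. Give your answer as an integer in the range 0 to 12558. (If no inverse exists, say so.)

9763

Apply the Euclidean algorithm to 12559 and 2457:
12559 = 5·2457 + 274
2457 = 8·274 + 265
274 = 1·265 + 9
265 = 29·9 + 4
9 = 2·4 + 1
4 = 4·1 + 0
Since gcd(2457, 12559) = 1, back-substitute to write 1 as a combination:
1 = 9 − 2·4
1 = −2·265 + 59·9
1 = 59·274 − 61·265
1 = −61·2457 + 547·274
1 = 547·12559 − 2796·2457
Hence 2457⁻¹ ≡ -2796 ≡ 9763 (mod 12559).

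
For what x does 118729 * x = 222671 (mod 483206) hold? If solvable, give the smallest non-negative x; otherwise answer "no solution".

First find gcd(118729, 483206):
483206 = 4·118729 + 8290
118729 = 14·8290 + 2669
8290 = 3·2669 + 283
2669 = 9·283 + 122
283 = 2·122 + 39
122 = 3·39 + 5
39 = 7·5 + 4
5 = 1·4 + 1
4 = 4·1 + 0
gcd = 1, so a unique solution mod 483206 exists.
Back-substitute for the Bézout coefficients:
1 = 5 − 4
1 = −39 + 8·5
1 = 8·122 − 25·39
1 = −25·283 + 58·122
1 = 58·2669 − 547·283
1 = −547·8290 + 1699·2669
1 = 1699·118729 − 24333·8290
1 = −24333·483206 + 99031·118729
So 118729·(99031) ≡ 1 (mod 483206), giving 118729⁻¹ ≡ 99031.
x ≡ 118729⁻¹·222671 ≡ 99031·222671 ≡ 225991 (mod 483206).

225991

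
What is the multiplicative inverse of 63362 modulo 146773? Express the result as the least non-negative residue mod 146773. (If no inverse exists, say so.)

126275

gcd(146773, 63362) by repeated division:
146773 = 2·63362 + 20049
63362 = 3·20049 + 3215
20049 = 6·3215 + 759
3215 = 4·759 + 179
759 = 4·179 + 43
179 = 4·43 + 7
43 = 6·7 + 1
7 = 7·1 + 0
Since gcd(63362, 146773) = 1, back-substitute to write 1 as a combination:
1 = 43 − 6·7
1 = −6·179 + 25·43
1 = 25·759 − 106·179
1 = −106·3215 + 449·759
1 = 449·20049 − 2800·3215
1 = −2800·63362 + 8849·20049
1 = 8849·146773 − 20498·63362
Hence 63362⁻¹ ≡ -20498 ≡ 126275 (mod 146773).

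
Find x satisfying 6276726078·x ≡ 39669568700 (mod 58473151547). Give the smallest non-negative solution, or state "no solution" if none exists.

39168528865

First find gcd(6276726078, 58473151547):
58473151547 = 9×6276726078 + 1982616845
6276726078 = 3×1982616845 + 328875543
1982616845 = 6×328875543 + 9363587
328875543 = 35×9363587 + 1149998
9363587 = 8×1149998 + 163603
1149998 = 7×163603 + 4777
163603 = 34×4777 + 1185
4777 = 4×1185 + 37
1185 = 32×37 + 1
37 = 37×1 + 0
gcd = 1, so a unique solution mod 58473151547 exists.
Back-substitute for the Bézout coefficients:
1 = 1185 − 32·37
1 = −32·4777 + 129·1185
1 = 129·163603 − 4418·4777
1 = −4418·1149998 + 31055·163603
1 = 31055·9363587 − 252858·1149998
1 = −252858·328875543 + 8881085·9363587
1 = 8881085·1982616845 − 53539368·328875543
1 = −53539368·6276726078 + 169499189·1982616845
1 = 169499189·58473151547 − 1579032069·6276726078
So 6276726078·(-1579032069) ≡ 1 (mod 58473151547), giving 6276726078⁻¹ ≡ 56894119478.
x ≡ 6276726078⁻¹·39669568700 ≡ 56894119478·39669568700 ≡ 39168528865 (mod 58473151547).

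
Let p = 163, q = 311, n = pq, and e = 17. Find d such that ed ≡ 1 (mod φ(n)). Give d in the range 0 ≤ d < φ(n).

23633

φ(n) = (p−1)(q−1) = 162·310 = 50220.
Need d with 17·d ≡ 1 (mod 50220). Apply the extended Euclidean algorithm:
50220 = 2954*17 + 2
17 = 8*2 + 1
2 = 2*1 + 0
Back-substitute:
1 = 17 − 8·2
1 = −8·50220 + 23633·17
So 17·23633 ≡ 1 (mod 50220), hence d = 23633.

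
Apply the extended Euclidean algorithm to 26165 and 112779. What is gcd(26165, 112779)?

Apply Euclid's algorithm to 112779 and 26165:
112779 = 4*26165 + 8119
26165 = 3*8119 + 1808
8119 = 4*1808 + 887
1808 = 2*887 + 34
887 = 26*34 + 3
34 = 11*3 + 1
3 = 3*1 + 0
gcd(26165, 112779) = 1.
Working backward:
1 = 34 − 11·3
1 = −11·887 + 287·34
1 = 287·1808 − 585·887
1 = −585·8119 + 2627·1808
1 = 2627·26165 − 8466·8119
1 = −8466·112779 + 36491·26165
So 1 = (-8466)·112779 + (36491)·26165.

1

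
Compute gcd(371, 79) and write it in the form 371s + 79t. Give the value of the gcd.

1

Apply Euclid's algorithm to 371 and 79:
371 = 4×79 + 55
79 = 1×55 + 24
55 = 2×24 + 7
24 = 3×7 + 3
7 = 2×3 + 1
3 = 3×1 + 0
gcd(371, 79) = 1.
Express as a combination:
1 = 7 − 2·3
1 = −2·24 + 7·7
1 = 7·55 − 16·24
1 = −16·79 + 23·55
1 = 23·371 − 108·79
So 1 = (23)·371 + (-108)·79.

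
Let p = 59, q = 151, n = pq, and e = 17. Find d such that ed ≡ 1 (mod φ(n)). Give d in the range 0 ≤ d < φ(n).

φ(n) = (p−1)(q−1) = 58·150 = 8700.
Need d with 17·d ≡ 1 (mod 8700). Apply the extended Euclidean algorithm:
8700 = 511*17 + 13
17 = 1*13 + 4
13 = 3*4 + 1
4 = 4*1 + 0
Back-substitute:
1 = 13 − 3·4
1 = −3·17 + 4·13
1 = 4·8700 − 2047·17
So 17·(-2047) ≡ 1 (mod 8700), hence d ≡ -2047 ≡ 6653 (mod 8700).

6653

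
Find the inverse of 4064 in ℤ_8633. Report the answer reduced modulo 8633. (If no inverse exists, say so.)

8274

Run Euclid on (8633, 4064):
8633 = 2*4064 + 505
4064 = 8*505 + 24
505 = 21*24 + 1
24 = 24*1 + 0
gcd = 1, so the inverse exists. Back-substitute:
1 = 505 − 21·24
1 = −21·4064 + 169·505
1 = 169·8633 − 359·4064
So 4064·(-359) ≡ 1 (mod 8633), and -359 ≡ 8274 (mod 8633).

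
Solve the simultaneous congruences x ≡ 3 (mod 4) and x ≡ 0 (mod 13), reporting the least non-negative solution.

Write x = 3 + 4·k. Then 4·k ≡ 0 − 3 ≡ 10 (mod 13).
Need 4⁻¹ mod 13. Extended Euclid on (13, 4):
13 = 3×4 + 1
4 = 4×1 + 0
Back-substitute:
1 = 13 − 3·4
4⁻¹ ≡ 10 (mod 13), so k ≡ 10·10 ≡ 9 (mod 13).
x = 3 + 4·9 = 39.

39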